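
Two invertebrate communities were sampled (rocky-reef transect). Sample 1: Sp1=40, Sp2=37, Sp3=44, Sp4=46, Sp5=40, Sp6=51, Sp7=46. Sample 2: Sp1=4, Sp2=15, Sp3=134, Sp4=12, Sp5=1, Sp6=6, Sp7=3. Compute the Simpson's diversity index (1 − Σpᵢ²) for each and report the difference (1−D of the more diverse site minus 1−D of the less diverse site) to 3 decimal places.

0.456

Sample 1: N=304, proportions 0.131579, 0.121711, 0.144737, 0.151316, 0.131579, 0.167763, 0.151316, giving 1−D = 0.855674 (working shown to 6 dp, full precision carried).
Sample 2: N=175, proportions 0.022857, 0.085714, 0.765714, 0.068571, 0.005714, 0.034286, 0.017143, giving 1−D = 0.399608.
Difference = |0.855674 − 0.399608| = 0.456066, i.e. 0.456 to 3 decimal places.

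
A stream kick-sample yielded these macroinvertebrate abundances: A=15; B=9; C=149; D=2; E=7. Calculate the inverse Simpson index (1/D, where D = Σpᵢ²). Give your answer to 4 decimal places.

Total N = 15+9+149+2+7 = 182, so the proportions are 0.0824176, 0.0494505, 0.8186813, 0.010989, 0.0384615 (working shown to 7 dp, full precision carried).
D = 0.0824176² + 0.0494505² + 0.8186813² + 0.010989² + 0.0384615² = 0.0067927 + 0.0024454 + 0.6702391 + 0.0001208 + 0.0014793 = 0.6810772.
So 1/D = 1.468262, i.e. 1.4683 to 4 decimal places.

1.4683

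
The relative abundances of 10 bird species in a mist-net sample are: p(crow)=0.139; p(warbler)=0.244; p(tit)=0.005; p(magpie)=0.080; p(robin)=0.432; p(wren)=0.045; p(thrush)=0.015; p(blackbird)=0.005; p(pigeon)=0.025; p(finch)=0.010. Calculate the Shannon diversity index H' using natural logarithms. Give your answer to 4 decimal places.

1.5769

Each pᵢ ln pᵢ term (working shown to 6 dp, full precision carried): 0.139×(-1.973281)=-0.274286, 0.244×(-1.410587)=-0.344183, 0.005×(-5.298317)=-0.026492, 0.08×(-2.525729)=-0.202058, 0.432×(-0.839330)=-0.362590, 0.045×(-3.101093)=-0.139549, 0.015×(-4.199705)=-0.062996, 0.005×(-5.298317)=-0.026492, 0.025×(-3.688879)=-0.092222, 0.01×(-4.605170)=-0.046052.
Sum = -1.576920, so H' = 1.5769.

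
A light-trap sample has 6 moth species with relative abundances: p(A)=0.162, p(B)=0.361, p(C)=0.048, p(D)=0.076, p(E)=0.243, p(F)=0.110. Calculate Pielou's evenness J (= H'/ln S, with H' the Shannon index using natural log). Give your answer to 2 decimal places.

0.89

H' = −Σ pᵢ ln pᵢ = −((-0.2949) + (-0.3678) + (-0.1458) + (-0.1959) + (-0.3438) + (-0.2428)) = 1.5909 (working shown to 4 dp, full precision carried).
With S = 6 species, ln S = 1.7918, so J = 1.5909/1.7918 = 0.8879, i.e. 0.89 to 2 decimal places.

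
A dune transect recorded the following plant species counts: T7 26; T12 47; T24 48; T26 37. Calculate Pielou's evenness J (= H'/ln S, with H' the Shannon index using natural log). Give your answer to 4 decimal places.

0.9807

Total N = 26+47+48+37 = 158, so the proportions are 0.164557, 0.297468, 0.303797, 0.234177 (working shown to 6 dp, full precision carried).
H' = −Σ pᵢ ln pᵢ = −((-0.296943) + (-0.360665) + (-0.361942) + (-0.339950)) = 1.359500.
With S = 4 species, ln S = 1.386294, so J = 1.359500/1.386294 = 0.980672, i.e. 0.9807 to 4 decimal places.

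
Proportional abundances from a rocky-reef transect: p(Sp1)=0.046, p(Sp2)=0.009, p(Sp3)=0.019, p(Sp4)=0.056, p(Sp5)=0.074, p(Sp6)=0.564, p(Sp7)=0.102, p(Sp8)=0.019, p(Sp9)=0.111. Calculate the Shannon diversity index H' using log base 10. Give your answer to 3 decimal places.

0.646

Each pᵢ log₁₀ pᵢ term (working shown to 5 dp, full precision carried): 0.046×(-1.33724)=-0.06151, 0.009×(-2.04576)=-0.01841, 0.019×(-1.72125)=-0.03270, 0.056×(-1.25181)=-0.07010, 0.074×(-1.13077)=-0.08368, 0.564×(-0.24872)=-0.14028, 0.102×(-0.99140)=-0.10112, 0.019×(-1.72125)=-0.03270, 0.111×(-0.95468)=-0.10597.
Sum = -0.64648, so H' = 0.646.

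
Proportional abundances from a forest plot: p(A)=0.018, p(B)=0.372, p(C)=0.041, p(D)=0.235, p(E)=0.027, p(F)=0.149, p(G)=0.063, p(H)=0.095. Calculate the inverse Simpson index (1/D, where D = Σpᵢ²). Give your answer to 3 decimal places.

D = 0.018² + 0.372² + 0.041² + 0.235² + 0.027² + 0.149² + 0.063² + 0.095² = 0.0003240 + 0.1383840 + 0.0016810 + 0.0552250 + 0.0007290 + 0.0222010 + 0.0039690 + 0.0090250 = 0.2315380 (working shown to 7 dp, full precision carried).
So 1/D = 4.31895, i.e. 4.319 to 3 decimal places.

4.319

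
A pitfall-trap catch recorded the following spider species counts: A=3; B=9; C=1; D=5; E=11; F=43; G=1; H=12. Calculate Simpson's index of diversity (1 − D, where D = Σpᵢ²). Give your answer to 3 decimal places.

0.691

Total N = 3+9+1+5+11+43+1+12 = 85, so the proportions are 0.03529, 0.10588, 0.01176, 0.05882, 0.12941, 0.50588, 0.01176, 0.14118 (working shown to 5 dp, full precision carried).
D = 0.03529² + 0.10588² + 0.01176² + 0.05882² + 0.12941² + 0.50588² + 0.01176² + 0.14118² = 0.00125 + 0.01121 + 0.00014 + 0.00346 + 0.01675 + 0.25592 + 0.00014 + 0.01993 = 0.30879.
So 1 − D = 0.69121, i.e. 0.691 to 3 decimal places.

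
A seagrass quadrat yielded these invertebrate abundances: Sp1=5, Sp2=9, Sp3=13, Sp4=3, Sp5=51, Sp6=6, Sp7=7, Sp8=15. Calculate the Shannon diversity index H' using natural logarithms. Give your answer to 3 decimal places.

Total N = 5+9+13+3+51+6+7+15 = 109, so the proportions are 0.04587, 0.08257, 0.11927, 0.02752, 0.46789, 0.05505, 0.06422, 0.13761 (working shown to 5 dp, full precision carried).
Each pᵢ ln pᵢ term: 0.04587×(-3.08191)=-0.14137, 0.08257×(-2.49412)=-0.20594, 0.11927×(-2.12640)=-0.25361, 0.02752×(-3.59274)=-0.09888, 0.46789×(-0.75952)=-0.35537, 0.05505×(-2.89959)=-0.15961, 0.06422×(-2.74544)=-0.17631, 0.13761×(-1.98330)=-0.27293.
Sum = -1.66403, so H' = 1.664.

1.664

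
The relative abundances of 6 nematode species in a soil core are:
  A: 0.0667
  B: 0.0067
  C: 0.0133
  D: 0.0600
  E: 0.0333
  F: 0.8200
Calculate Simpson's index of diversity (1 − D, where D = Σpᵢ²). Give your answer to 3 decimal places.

0.318

D = 0.0667² + 0.0067² + 0.0133² + 0.06² + 0.0333² + 0.82² = 0.00445 + 0.00004 + 0.00018 + 0.00360 + 0.00111 + 0.67240 = 0.68178 (working shown to 5 dp, full precision carried).
So 1 − D = 0.31822, i.e. 0.318 to 3 decimal places.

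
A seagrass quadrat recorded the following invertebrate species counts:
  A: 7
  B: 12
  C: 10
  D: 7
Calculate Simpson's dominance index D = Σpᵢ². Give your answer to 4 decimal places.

0.2639

Total N = 7+12+10+7 = 36, so the proportions are 0.194444, 0.333333, 0.277778, 0.194444 (working shown to 6 dp, full precision carried).
D = 0.194444² + 0.333333² + 0.277778² + 0.194444² = 0.037809 + 0.111111 + 0.077160 + 0.037809 = 0.263889.
To 4 decimal places, D = 0.2639.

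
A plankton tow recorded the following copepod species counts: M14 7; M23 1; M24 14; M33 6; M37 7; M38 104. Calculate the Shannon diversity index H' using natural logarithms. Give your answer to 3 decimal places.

0.920

Total N = 7+1+14+6+7+104 = 139, so the proportions are 0.05036, 0.00719, 0.10072, 0.04317, 0.05036, 0.7482 (working shown to 5 dp, full precision carried).
Each pᵢ ln pᵢ term: 0.05036×(-2.98856)=-0.15050, 0.00719×(-4.93447)=-0.03550, 0.10072×(-2.29542)=-0.23119, 0.04317×(-3.14271)=-0.13566, 0.05036×(-2.98856)=-0.15050, 0.7482×(-0.29008)=-0.21704.
Sum = -0.92040, so H' = 0.920.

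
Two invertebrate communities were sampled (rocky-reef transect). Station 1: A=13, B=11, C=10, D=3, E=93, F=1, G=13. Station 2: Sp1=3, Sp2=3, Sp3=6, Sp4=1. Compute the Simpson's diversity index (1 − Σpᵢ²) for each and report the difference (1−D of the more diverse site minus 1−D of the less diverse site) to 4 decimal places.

0.1191

Station 1: N=144, proportions 0.090278, 0.076389, 0.069444, 0.020833, 0.645833, 0.006944, 0.090278, giving 1−D = 0.555459 (working shown to 6 dp, full precision carried).
Station 2: N=13, proportions 0.230769, 0.230769, 0.461538, 0.076923, giving 1−D = 0.674556.
Difference = |0.555459 − 0.674556| = 0.119097, i.e. 0.1191 to 4 decimal places.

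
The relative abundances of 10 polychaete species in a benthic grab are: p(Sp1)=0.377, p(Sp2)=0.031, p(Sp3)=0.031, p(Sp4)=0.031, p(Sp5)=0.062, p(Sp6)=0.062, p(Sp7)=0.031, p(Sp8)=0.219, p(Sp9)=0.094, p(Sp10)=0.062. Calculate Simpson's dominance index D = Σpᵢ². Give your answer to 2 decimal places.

D = 0.377² + 0.031² + 0.031² + 0.031² + 0.062² + 0.062² + 0.031² + 0.219² + 0.094² + 0.062² = 0.1421 + 0.0010 + 0.0010 + 0.0010 + 0.0038 + 0.0038 + 0.0010 + 0.0480 + 0.0088 + 0.0038 = 0.2143 (working shown to 4 dp, full precision carried).
To 2 decimal places, D = 0.21.

0.21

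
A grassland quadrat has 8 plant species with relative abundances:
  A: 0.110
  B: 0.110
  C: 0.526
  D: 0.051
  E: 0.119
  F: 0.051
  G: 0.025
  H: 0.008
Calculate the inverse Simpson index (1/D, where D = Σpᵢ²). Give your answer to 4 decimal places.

3.1160

D = 0.11² + 0.11² + 0.526² + 0.051² + 0.119² + 0.051² + 0.025² + 0.008² = 0.0121000 + 0.0121000 + 0.2766760 + 0.0026010 + 0.0141610 + 0.0026010 + 0.0006250 + 0.0000640 = 0.3209280 (working shown to 7 dp, full precision carried).
So 1/D = 3.115964, i.e. 3.1160 to 4 decimal places.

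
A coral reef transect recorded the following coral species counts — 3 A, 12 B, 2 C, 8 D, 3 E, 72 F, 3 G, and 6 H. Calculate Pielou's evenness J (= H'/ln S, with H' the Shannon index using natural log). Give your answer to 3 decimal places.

Total N = 3+12+2+8+3+72+3+6 = 109, so the proportions are 0.02752, 0.11009, 0.01835, 0.07339, 0.02752, 0.66055, 0.02752, 0.05505 (working shown to 5 dp, full precision carried).
H' = −Σ pᵢ ln pᵢ = −((-0.09888) + (-0.24291) + (-0.07336) + (-0.19170) + (-0.09888) + (-0.27392) + (-0.09888) + (-0.15961)) = 1.23815.
With S = 8 species, ln S = 2.07944, so J = 1.23815/2.07944 = 0.59542, i.e. 0.595 to 3 decimal places.

0.595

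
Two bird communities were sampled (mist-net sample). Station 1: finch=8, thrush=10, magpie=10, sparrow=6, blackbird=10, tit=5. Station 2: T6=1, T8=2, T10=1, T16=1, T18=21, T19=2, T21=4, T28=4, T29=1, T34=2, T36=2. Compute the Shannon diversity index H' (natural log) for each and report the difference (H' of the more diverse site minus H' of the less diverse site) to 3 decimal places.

Station 1: N=49, proportions 0.16327, 0.20408, 0.20408, 0.12245, 0.20408, 0.10204, giving H' = 1.75895 (working shown to 5 dp, full precision carried).
Station 2: N=41, proportions 0.02439, 0.04878, 0.02439, 0.02439, 0.5122, 0.04878, 0.09756, 0.09756, 0.02439, 0.04878, 0.04878, giving H' = 1.74844.
Difference = |1.75895 − 1.74844| = 0.01051, i.e. 0.011 to 3 decimal places.

0.011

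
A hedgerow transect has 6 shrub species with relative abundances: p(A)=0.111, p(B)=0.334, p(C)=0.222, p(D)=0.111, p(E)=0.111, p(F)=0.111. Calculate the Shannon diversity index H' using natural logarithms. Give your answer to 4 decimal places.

1.6764

Each pᵢ ln pᵢ term (working shown to 6 dp, full precision carried): 0.111×(-2.198225)=-0.244003, 0.334×(-1.096614)=-0.366269, 0.222×(-1.505078)=-0.334127, 0.111×(-2.198225)=-0.244003, 0.111×(-2.198225)=-0.244003, 0.111×(-2.198225)=-0.244003.
Sum = -1.676408, so H' = 1.6764.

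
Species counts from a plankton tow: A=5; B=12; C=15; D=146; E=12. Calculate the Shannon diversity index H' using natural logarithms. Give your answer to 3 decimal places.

Total N = 5+12+15+146+12 = 190, so the proportions are 0.026316, 0.063158, 0.078947, 0.768421, 0.063158 (working shown to 6 dp, full precision carried).
Each pᵢ ln pᵢ term: 0.026316×(-3.637586)=-0.095726, 0.063158×(-2.762117)=-0.174450, 0.078947×(-2.538974)=-0.200445, 0.768421×(-0.263417)=-0.202416, 0.063158×(-2.762117)=-0.174450.
Sum = -0.847486, so H' = 0.847.

0.847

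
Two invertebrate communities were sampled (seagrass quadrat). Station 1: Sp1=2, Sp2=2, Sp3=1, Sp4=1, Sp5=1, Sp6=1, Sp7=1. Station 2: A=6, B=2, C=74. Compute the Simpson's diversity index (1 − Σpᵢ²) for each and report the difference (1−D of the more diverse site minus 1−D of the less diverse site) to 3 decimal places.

Station 1: N=9, proportions 0.222222, 0.222222, 0.111111, 0.111111, 0.111111, 0.111111, 0.111111, giving 1−D = 0.839506 (working shown to 6 dp, full precision carried).
Station 2: N=82, proportions 0.073171, 0.02439, 0.902439, giving 1−D = 0.179655.
Difference = |0.839506 − 0.179655| = 0.659851, i.e. 0.660 to 3 decimal places.

0.660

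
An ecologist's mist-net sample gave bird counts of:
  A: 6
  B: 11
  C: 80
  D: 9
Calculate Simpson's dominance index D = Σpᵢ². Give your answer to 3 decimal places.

0.591

Total N = 6+11+80+9 = 106, so the proportions are 0.0566, 0.10377, 0.75472, 0.08491 (working shown to 5 dp, full precision carried).
D = 0.0566² + 0.10377² + 0.75472² + 0.08491² = 0.00320 + 0.01077 + 0.56960 + 0.00721 = 0.59078.
To 3 decimal places, D = 0.591.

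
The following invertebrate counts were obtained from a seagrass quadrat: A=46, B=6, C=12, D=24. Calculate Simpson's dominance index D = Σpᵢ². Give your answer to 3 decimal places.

Total N = 46+6+12+24 = 88, so the proportions are 0.52273, 0.06818, 0.13636, 0.27273 (working shown to 5 dp, full precision carried).
D = 0.52273² + 0.06818² + 0.13636² + 0.27273² = 0.27324 + 0.00465 + 0.01860 + 0.07438 = 0.37087.
To 3 decimal places, D = 0.371.

0.371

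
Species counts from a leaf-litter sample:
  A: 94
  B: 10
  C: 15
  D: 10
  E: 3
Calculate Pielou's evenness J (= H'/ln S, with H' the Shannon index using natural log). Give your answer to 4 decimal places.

0.6001

Total N = 94+10+15+10+3 = 132, so the proportions are 0.712121, 0.075758, 0.113636, 0.075758, 0.022727 (working shown to 6 dp, full precision carried).
H' = −Σ pᵢ ln pᵢ = −((-0.241770) + (-0.195471) + (-0.247131) + (-0.195471) + (-0.086004)) = 0.965847.
With S = 5 species, ln S = 1.609438, so J = 0.965847/1.609438 = 0.600115, i.e. 0.6001 to 4 decimal places.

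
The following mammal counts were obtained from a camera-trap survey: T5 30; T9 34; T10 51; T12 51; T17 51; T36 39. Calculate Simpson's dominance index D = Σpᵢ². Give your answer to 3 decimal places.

Total N = 30+34+51+51+51+39 = 256, so the proportions are 0.11719, 0.13281, 0.19922, 0.19922, 0.19922, 0.15234 (working shown to 5 dp, full precision carried).
D = 0.11719² + 0.13281² + 0.19922² + 0.19922² + 0.19922² + 0.15234² = 0.01373 + 0.01764 + 0.03969 + 0.03969 + 0.03969 + 0.02321 = 0.17365.
To 3 decimal places, D = 0.174.

0.174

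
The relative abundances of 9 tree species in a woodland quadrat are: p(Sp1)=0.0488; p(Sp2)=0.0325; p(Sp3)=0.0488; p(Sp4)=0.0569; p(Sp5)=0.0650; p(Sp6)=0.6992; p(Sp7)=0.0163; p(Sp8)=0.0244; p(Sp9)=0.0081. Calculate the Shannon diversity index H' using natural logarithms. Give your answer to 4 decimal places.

Each pᵢ ln pᵢ term (working shown to 6 dp, full precision carried): 0.0488×(-3.020025)=-0.147377, 0.0325×(-3.426515)=-0.111362, 0.0488×(-3.020025)=-0.147377, 0.0569×(-2.866460)=-0.163102, 0.065×(-2.733368)=-0.177669, 0.6992×(-0.357818)=-0.250187, 0.0163×(-4.116590)=-0.067100, 0.0244×(-3.713172)=-0.090601, 0.0081×(-4.815891)=-0.039009.
Sum = -1.193784, so H' = 1.1938.

1.1938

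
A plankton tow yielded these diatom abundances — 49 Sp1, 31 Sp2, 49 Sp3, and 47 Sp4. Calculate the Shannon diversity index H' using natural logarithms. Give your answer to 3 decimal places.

1.370

Total N = 49+31+49+47 = 176, so the proportions are 0.27841, 0.17614, 0.27841, 0.26705 (working shown to 5 dp, full precision carried).
Each pᵢ ln pᵢ term: 0.27841×(-1.27866)=-0.35599, 0.17614×(-1.73650)=-0.30586, 0.27841×(-1.27866)=-0.35599, 0.26705×(-1.32034)=-0.35259.
Sum = -1.37043, so H' = 1.370.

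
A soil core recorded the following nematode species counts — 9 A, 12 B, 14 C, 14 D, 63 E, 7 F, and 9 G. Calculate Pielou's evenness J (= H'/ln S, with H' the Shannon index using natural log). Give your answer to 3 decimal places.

Total N = 9+12+14+14+63+7+9 = 128, so the proportions are 0.07031, 0.09375, 0.10938, 0.10938, 0.49219, 0.05469, 0.07031 (working shown to 5 dp, full precision carried).
H' = −Σ pᵢ ln pᵢ = −((-0.18667) + (-0.22192) + (-0.24204) + (-0.24204) + (-0.34891) + (-0.15893) + (-0.18667)) = 1.58718.
With S = 7 species, ln S = 1.94591, so J = 1.58718/1.94591 = 0.81565, i.e. 0.816 to 3 decimal places.

0.816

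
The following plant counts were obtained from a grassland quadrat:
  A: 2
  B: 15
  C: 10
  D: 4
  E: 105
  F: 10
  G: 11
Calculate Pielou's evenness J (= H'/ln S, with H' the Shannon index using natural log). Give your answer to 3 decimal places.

Total N = 2+15+10+4+105+10+11 = 157, so the proportions are 0.01274, 0.09554, 0.06369, 0.02548, 0.66879, 0.06369, 0.07006 (working shown to 5 dp, full precision carried).
H' = −Σ pᵢ ln pᵢ = −((-0.05558) + (-0.22435) + (-0.17539) + (-0.09350) + (-0.26904) + (-0.17539) + (-0.18625)) = 1.17952.
With S = 7 species, ln S = 1.94591, so J = 1.17952/1.94591 = 0.60615, i.e. 0.606 to 3 decimal places.

0.606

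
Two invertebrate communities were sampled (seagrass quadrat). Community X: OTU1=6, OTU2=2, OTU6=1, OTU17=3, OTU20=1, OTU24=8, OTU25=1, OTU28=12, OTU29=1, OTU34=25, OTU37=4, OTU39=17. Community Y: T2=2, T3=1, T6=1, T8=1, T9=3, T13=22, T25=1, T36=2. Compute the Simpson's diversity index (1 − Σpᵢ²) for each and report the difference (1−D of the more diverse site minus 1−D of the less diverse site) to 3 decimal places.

Community X: N=81, proportions 0.07407, 0.02469, 0.01235, 0.03704, 0.01235, 0.09877, 0.01235, 0.14815, 0.01235, 0.30864, 0.04938, 0.20988, giving 1−D = 0.81847 (working shown to 5 dp, full precision carried).
Community Y: N=33, proportions 0.06061, 0.0303, 0.0303, 0.0303, 0.09091, 0.66667, 0.0303, 0.06061, giving 1−D = 0.53627.
Difference = |0.81847 − 0.53627| = 0.28220, i.e. 0.282 to 3 decimal places.

0.282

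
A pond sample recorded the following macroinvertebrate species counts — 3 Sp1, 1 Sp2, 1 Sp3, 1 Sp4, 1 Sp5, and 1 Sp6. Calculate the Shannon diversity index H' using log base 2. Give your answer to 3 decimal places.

Total N = 3+1+1+1+1+1 = 8, so the proportions are 0.375, 0.125, 0.125, 0.125, 0.125, 0.125 (working shown to 5 dp, full precision carried).
Each pᵢ log₂ pᵢ term: 0.375×(-1.41504)=-0.53064, 0.125×(-3.00000)=-0.37500, 0.125×(-3.00000)=-0.37500, 0.125×(-3.00000)=-0.37500, 0.125×(-3.00000)=-0.37500, 0.125×(-3.00000)=-0.37500.
Sum = -2.40564, so H' = 2.406.

2.406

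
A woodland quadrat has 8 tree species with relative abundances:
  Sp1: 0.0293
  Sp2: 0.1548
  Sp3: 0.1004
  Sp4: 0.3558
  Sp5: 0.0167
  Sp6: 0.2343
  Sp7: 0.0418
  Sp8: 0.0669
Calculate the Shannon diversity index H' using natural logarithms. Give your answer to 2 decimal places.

1.71

Each pᵢ ln pᵢ term (working shown to 4 dp, full precision carried): 0.0293×(-3.5302)=-0.1034, 0.1548×(-1.8656)=-0.2888, 0.1004×(-2.2986)=-0.2308, 0.3558×(-1.0334)=-0.3677, 0.0167×(-4.0923)=-0.0683, 0.2343×(-1.4512)=-0.3400, 0.0418×(-3.1749)=-0.1327, 0.0669×(-2.7046)=-0.1809.
Sum = -1.7127, so H' = 1.71.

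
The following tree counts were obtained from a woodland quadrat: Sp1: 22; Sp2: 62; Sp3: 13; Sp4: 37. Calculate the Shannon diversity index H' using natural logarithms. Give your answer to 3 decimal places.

Total N = 22+62+13+37 = 134, so the proportions are 0.16418, 0.46269, 0.09701, 0.27612 (working shown to 5 dp, full precision carried).
Each pᵢ ln pᵢ term: 0.16418×(-1.80680)=-0.29664, 0.46269×(-0.77071)=-0.35660, 0.09701×(-2.33289)=-0.22633, 0.27612×(-1.28692)=-0.35534.
Sum = -1.23490, so H' = 1.235.

1.235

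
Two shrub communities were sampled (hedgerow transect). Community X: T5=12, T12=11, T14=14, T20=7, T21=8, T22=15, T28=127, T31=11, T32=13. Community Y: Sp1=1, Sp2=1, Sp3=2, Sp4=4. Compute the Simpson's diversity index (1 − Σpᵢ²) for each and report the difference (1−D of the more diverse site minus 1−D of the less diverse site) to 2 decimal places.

Community X: N=218, proportions 0.05505, 0.05046, 0.06422, 0.03211, 0.0367, 0.06881, 0.58257, 0.05046, 0.05963, giving 1−D = 0.63770 (working shown to 5 dp, full precision carried).
Community Y: N=8, proportions 0.125, 0.125, 0.25, 0.5, giving 1−D = 0.65625.
Difference = |0.63770 − 0.65625| = 0.01855, i.e. 0.02 to 2 decimal places.

0.02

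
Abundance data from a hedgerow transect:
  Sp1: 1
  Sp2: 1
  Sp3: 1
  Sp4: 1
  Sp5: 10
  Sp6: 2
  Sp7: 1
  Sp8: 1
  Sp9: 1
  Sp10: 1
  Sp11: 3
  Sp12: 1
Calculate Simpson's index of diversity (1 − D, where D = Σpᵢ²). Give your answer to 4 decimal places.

Total N = 1+1+1+1+10+2+1+1+1+1+3+1 = 24, so the proportions are 0.041667, 0.041667, 0.041667, 0.041667, 0.416667, 0.083333, 0.041667, 0.041667, 0.041667, 0.041667, 0.125, 0.041667 (working shown to 6 dp, full precision carried).
D = 0.041667² + 0.041667² + 0.041667² + 0.041667² + 0.416667² + 0.083333² + 0.041667² + 0.041667² + 0.041667² + 0.041667² + 0.125² + 0.041667² = 0.001736 + 0.001736 + 0.001736 + 0.001736 + 0.173611 + 0.006944 + 0.001736 + 0.001736 + 0.001736 + 0.001736 + 0.015625 + 0.001736 = 0.211806.
So 1 − D = 0.788194, i.e. 0.7882 to 4 decimal places.

0.7882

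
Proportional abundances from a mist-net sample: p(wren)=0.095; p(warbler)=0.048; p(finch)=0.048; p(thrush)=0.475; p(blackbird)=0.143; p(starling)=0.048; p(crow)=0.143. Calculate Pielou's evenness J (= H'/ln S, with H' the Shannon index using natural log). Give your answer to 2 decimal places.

H' = −Σ pᵢ ln pᵢ = −((-0.2236) + (-0.1458) + (-0.1458) + (-0.3536) + (-0.2781) + (-0.1458) + (-0.2781)) = 1.5707 (working shown to 4 dp, full precision carried).
With S = 7 species, ln S = 1.9459, so J = 1.5707/1.9459 = 0.8072, i.e. 0.81 to 2 decimal places.

0.81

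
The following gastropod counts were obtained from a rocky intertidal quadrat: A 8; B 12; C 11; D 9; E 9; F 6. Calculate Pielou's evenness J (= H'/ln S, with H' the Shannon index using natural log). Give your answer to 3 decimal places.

Total N = 8+12+11+9+9+6 = 55, so the proportions are 0.14545, 0.21818, 0.2, 0.16364, 0.16364, 0.10909 (working shown to 5 dp, full precision carried).
H' = −Σ pᵢ ln pᵢ = −((-0.28042) + (-0.33217) + (-0.32189) + (-0.29620) + (-0.29620) + (-0.24170)) = 1.76857.
With S = 6 species, ln S = 1.79176, so J = 1.76857/1.79176 = 0.98706, i.e. 0.987 to 3 decimal places.

0.987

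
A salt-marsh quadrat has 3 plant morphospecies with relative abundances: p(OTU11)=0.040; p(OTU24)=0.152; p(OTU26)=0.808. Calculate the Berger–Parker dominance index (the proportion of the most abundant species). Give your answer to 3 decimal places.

0.808

The largest proportion is 0.808, i.e. d = 0.808 to 3 decimal places.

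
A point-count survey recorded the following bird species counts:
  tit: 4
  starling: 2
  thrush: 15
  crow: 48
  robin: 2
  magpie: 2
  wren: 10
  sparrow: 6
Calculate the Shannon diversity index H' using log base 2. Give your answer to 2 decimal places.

2.10

Total N = 4+2+15+48+2+2+10+6 = 89, so the proportions are 0.0449, 0.0225, 0.1685, 0.5393, 0.0225, 0.0225, 0.1124, 0.0674 (working shown to 4 dp, full precision carried).
Each pᵢ log₂ pᵢ term: 0.0449×(-4.4757)=-0.2012, 0.0225×(-5.4757)=-0.1231, 0.1685×(-2.5688)=-0.4330, 0.5393×(-0.8908)=-0.4804, 0.0225×(-5.4757)=-0.1231, 0.0225×(-5.4757)=-0.1231, 0.1124×(-3.1538)=-0.3544, 0.0674×(-3.8908)=-0.2623.
Sum = -2.1003, so H' = 2.10.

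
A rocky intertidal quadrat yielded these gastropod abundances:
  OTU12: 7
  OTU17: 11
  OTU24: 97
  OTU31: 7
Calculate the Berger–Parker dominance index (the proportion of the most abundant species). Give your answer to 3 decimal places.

Total N = 7+11+97+7 = 122, so the proportions are 0.05738, 0.09016, 0.79508, 0.05738 (working shown to 5 dp, full precision carried).
The largest proportion is 0.79508, i.e. d = 0.795 to 3 decimal places.

0.795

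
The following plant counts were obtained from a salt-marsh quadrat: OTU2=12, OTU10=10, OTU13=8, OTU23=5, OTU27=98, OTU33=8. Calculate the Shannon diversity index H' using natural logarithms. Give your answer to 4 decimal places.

Total N = 12+10+8+5+98+8 = 141, so the proportions are 0.085106, 0.070922, 0.056738, 0.035461, 0.695035, 0.056738 (working shown to 6 dp, full precision carried).
Each pᵢ ln pᵢ term: 0.085106×(-2.463853)=-0.209690, 0.070922×(-2.646175)=-0.187672, 0.056738×(-2.869318)=-0.162798, 0.035461×(-3.339322)=-0.118416, 0.695035×(-0.363792)=-0.252849, 0.056738×(-2.869318)=-0.162798.
Sum = -1.094222, so H' = 1.0942.

1.0942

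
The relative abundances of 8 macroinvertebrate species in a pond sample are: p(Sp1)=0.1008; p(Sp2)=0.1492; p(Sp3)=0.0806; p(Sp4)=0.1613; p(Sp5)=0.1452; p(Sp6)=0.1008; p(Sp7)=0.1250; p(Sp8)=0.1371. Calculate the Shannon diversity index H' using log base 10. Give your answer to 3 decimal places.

Each pᵢ log₁₀ pᵢ term (working shown to 5 dp, full precision carried): 0.1008×(-0.99654)=-0.10045, 0.1492×(-0.82623)=-0.12327, 0.0806×(-1.09366)=-0.08815, 0.1613×(-0.79237)=-0.12781, 0.1452×(-0.83803)=-0.12168, 0.1008×(-0.99654)=-0.10045, 0.125×(-0.90309)=-0.11289, 0.1371×(-0.86296)=-0.11831.
Sum = -0.89301, so H' = 0.893.

0.893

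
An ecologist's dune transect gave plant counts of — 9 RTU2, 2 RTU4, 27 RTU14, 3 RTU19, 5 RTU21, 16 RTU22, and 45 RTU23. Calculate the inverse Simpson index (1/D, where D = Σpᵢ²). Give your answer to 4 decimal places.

Total N = 9+2+27+3+5+16+45 = 107, so the proportions are 0.08411215, 0.01869159, 0.25233645, 0.02803738, 0.04672897, 0.14953271, 0.42056075 (working shown to 8 dp, full precision carried).
D = 0.08411215² + 0.01869159² + 0.25233645² + 0.02803738² + 0.04672897² + 0.14953271² + 0.42056075² = 0.00707485 + 0.00034938 + 0.06367368 + 0.00078609 + 0.00218360 + 0.02236003 + 0.17687134 = 0.27329898.
So 1/D = 3.658996, i.e. 3.6590 to 4 decimal places.

3.6590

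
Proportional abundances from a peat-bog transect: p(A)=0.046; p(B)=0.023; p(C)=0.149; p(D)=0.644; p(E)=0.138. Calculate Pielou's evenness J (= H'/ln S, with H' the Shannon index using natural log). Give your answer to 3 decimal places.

0.664

H' = −Σ pᵢ ln pᵢ = −((-0.14164) + (-0.08676) + (-0.28367) + (-0.28340) + (-0.27331)) = 1.06877 (working shown to 5 dp, full precision carried).
With S = 5 species, ln S = 1.60944, so J = 1.06877/1.60944 = 0.66407, i.e. 0.664 to 3 decimal places.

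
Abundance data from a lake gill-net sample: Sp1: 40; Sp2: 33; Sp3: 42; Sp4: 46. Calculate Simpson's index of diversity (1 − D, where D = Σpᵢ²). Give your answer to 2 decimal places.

Total N = 40+33+42+46 = 161, so the proportions are 0.2484, 0.205, 0.2609, 0.2857 (working shown to 4 dp, full precision carried).
D = 0.2484² + 0.205² + 0.2609² + 0.2857² = 0.0617 + 0.0420 + 0.0681 + 0.0816 = 0.2534.
So 1 − D = 0.7466, i.e. 0.75 to 2 decimal places.

0.75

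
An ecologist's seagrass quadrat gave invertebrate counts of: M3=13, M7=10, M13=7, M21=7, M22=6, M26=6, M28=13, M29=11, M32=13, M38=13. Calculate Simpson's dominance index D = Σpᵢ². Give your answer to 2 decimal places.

0.11

Total N = 13+10+7+7+6+6+13+11+13+13 = 99, so the proportions are 0.1313, 0.101, 0.0707, 0.0707, 0.0606, 0.0606, 0.1313, 0.1111, 0.1313, 0.1313 (working shown to 4 dp, full precision carried).
D = 0.1313² + 0.101² + 0.0707² + 0.0707² + 0.0606² + 0.0606² + 0.1313² + 0.1111² + 0.1313² + 0.1313² = 0.0172 + 0.0102 + 0.0050 + 0.0050 + 0.0037 + 0.0037 + 0.0172 + 0.0123 + 0.0172 + 0.0172 = 0.1089.
To 2 decimal places, D = 0.11.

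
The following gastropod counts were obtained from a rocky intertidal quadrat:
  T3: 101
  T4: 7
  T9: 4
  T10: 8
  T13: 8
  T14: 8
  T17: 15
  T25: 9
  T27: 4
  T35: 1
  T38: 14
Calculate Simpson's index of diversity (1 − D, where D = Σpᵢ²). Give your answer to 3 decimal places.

Total N = 101+7+4+8+8+8+15+9+4+1+14 = 179, so the proportions are 0.56425, 0.03911, 0.02235, 0.04469, 0.04469, 0.04469, 0.0838, 0.05028, 0.02235, 0.00559, 0.07821 (working shown to 5 dp, full precision carried).
D = 0.56425² + 0.03911² + 0.02235² + 0.04469² + 0.04469² + 0.04469² + 0.0838² + 0.05028² + 0.02235² + 0.00559² + 0.07821² = 0.31837 + 0.00153 + 0.00050 + 0.00200 + 0.00200 + 0.00200 + 0.00702 + 0.00253 + 0.00050 + 0.00003 + 0.00612 = 0.34259.
So 1 − D = 0.65741, i.e. 0.657 to 3 decimal places.

0.657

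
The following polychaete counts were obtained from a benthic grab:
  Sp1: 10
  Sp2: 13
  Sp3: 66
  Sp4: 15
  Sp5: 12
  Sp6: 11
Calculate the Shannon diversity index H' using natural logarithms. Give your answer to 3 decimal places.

1.461

Total N = 10+13+66+15+12+11 = 127, so the proportions are 0.07874, 0.10236, 0.51969, 0.11811, 0.09449, 0.08661 (working shown to 5 dp, full precision carried).
Each pᵢ ln pᵢ term: 0.07874×(-2.54160)=-0.20013, 0.10236×(-2.27924)=-0.23331, 0.51969×(-0.65453)=-0.34015, 0.11811×(-2.13614)=-0.25230, 0.09449×(-2.35928)=-0.22292, 0.08661×(-2.44629)=-0.21188.
Sum = -1.46069, so H' = 1.461.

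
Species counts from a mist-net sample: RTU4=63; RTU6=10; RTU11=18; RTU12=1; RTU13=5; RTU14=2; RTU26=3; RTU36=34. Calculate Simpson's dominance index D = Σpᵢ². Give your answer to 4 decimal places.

Total N = 63+10+18+1+5+2+3+34 = 136, so the proportions are 0.463235, 0.073529, 0.132353, 0.007353, 0.036765, 0.014706, 0.022059, 0.25 (working shown to 6 dp, full precision carried).
D = 0.463235² + 0.073529² + 0.132353² + 0.007353² + 0.036765² + 0.014706² + 0.022059² + 0.25² = 0.214587 + 0.005407 + 0.017517 + 0.000054 + 0.001352 + 0.000216 + 0.000487 + 0.062500 = 0.302119.
To 4 decimal places, D = 0.3021.

0.3021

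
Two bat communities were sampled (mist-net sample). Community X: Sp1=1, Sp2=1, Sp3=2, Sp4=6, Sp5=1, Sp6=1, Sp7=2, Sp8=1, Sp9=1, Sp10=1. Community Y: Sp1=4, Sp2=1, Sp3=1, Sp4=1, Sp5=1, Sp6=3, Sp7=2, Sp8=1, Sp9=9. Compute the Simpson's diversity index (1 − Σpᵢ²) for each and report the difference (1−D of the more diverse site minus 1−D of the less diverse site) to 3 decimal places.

0.041

Community X: N=17, proportions 0.05882, 0.05882, 0.11765, 0.35294, 0.05882, 0.05882, 0.11765, 0.05882, 0.05882, 0.05882, giving 1−D = 0.82353 (working shown to 5 dp, full precision carried).
Community Y: N=23, proportions 0.17391, 0.04348, 0.04348, 0.04348, 0.04348, 0.13043, 0.08696, 0.04348, 0.3913, giving 1−D = 0.78261.
Difference = |0.82353 − 0.78261| = 0.04092, i.e. 0.041 to 3 decimal places.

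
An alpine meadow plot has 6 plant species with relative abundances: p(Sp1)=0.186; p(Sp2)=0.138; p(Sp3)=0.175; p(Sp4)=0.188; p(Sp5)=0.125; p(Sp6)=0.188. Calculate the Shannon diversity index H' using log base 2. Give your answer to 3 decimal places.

Each pᵢ log₂ pᵢ term (working shown to 5 dp, full precision carried): 0.186×(-2.42663)=-0.45135, 0.138×(-2.85726)=-0.39430, 0.175×(-2.51457)=-0.44005, 0.188×(-2.41120)=-0.45330, 0.125×(-3.00000)=-0.37500, 0.188×(-2.41120)=-0.45330.
Sum = -2.56731, so H' = 2.567.

2.567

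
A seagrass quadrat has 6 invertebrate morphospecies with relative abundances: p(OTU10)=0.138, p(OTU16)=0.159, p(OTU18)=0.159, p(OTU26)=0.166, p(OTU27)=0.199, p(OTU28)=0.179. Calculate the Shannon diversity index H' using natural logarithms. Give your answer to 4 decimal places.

1.7854

Each pᵢ ln pᵢ term (working shown to 6 dp, full precision carried): 0.138×(-1.980502)=-0.273309, 0.159×(-1.838851)=-0.292377, 0.159×(-1.838851)=-0.292377, 0.166×(-1.795767)=-0.298097, 0.199×(-1.614450)=-0.321276, 0.179×(-1.720369)=-0.307946.
Sum = -1.785383, so H' = 1.7854.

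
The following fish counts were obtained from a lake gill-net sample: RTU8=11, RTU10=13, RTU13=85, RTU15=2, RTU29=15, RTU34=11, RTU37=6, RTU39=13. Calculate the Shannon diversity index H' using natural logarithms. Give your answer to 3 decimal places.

1.525

Total N = 11+13+85+2+15+11+6+13 = 156, so the proportions are 0.07051, 0.08333, 0.54487, 0.01282, 0.09615, 0.07051, 0.03846, 0.08333 (working shown to 5 dp, full precision carried).
Each pᵢ ln pᵢ term: 0.07051×(-2.65196)=-0.18700, 0.08333×(-2.48491)=-0.20708, 0.54487×(-0.60720)=-0.33085, 0.01282×(-4.35671)=-0.05586, 0.09615×(-2.34181)=-0.22517, 0.07051×(-2.65196)=-0.18700, 0.03846×(-3.25810)=-0.12531, 0.08333×(-2.48491)=-0.20708.
Sum = -1.52533, so H' = 1.525.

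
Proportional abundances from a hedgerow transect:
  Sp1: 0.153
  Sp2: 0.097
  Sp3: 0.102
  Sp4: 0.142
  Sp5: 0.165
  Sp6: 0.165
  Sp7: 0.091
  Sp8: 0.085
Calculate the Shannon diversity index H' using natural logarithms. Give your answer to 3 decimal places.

2.046

Each pᵢ ln pᵢ term (working shown to 5 dp, full precision carried): 0.153×(-1.87732)=-0.28723, 0.097×(-2.33304)=-0.22631, 0.102×(-2.28278)=-0.23284, 0.142×(-1.95193)=-0.27717, 0.165×(-1.80181)=-0.29730, 0.165×(-1.80181)=-0.29730, 0.091×(-2.39690)=-0.21812, 0.085×(-2.46510)=-0.20953.
Sum = -2.04580, so H' = 2.046.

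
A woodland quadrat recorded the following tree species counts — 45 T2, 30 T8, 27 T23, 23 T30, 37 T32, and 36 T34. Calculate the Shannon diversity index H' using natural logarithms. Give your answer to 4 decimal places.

1.7678

Total N = 45+30+27+23+37+36 = 198, so the proportions are 0.227273, 0.151515, 0.136364, 0.116162, 0.186869, 0.181818 (working shown to 6 dp, full precision carried).
Each pᵢ ln pᵢ term: 0.227273×(-1.481605)=-0.336728, 0.151515×(-1.887070)=-0.285920, 0.136364×(-1.992430)=-0.271695, 0.116162×(-2.152773)=-0.250070, 0.186869×(-1.677349)=-0.313444, 0.181818×(-1.704748)=-0.309954.
Sum = -1.767811, so H' = 1.7678.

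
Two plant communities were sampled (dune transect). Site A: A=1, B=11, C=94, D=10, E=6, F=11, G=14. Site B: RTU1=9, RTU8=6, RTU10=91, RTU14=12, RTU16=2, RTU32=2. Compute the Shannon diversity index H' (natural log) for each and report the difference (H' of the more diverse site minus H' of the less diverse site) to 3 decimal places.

Site A: N=147, proportions 0.0068, 0.07483, 0.63946, 0.06803, 0.04082, 0.07483, 0.09524, giving H' = 1.24522 (working shown to 5 dp, full precision carried).
Site B: N=122, proportions 0.07377, 0.04918, 0.7459, 0.09836, 0.01639, 0.01639, giving H' = 0.92201.
Difference = |1.24522 − 0.92201| = 0.32321, i.e. 0.323 to 3 decimal places.

0.323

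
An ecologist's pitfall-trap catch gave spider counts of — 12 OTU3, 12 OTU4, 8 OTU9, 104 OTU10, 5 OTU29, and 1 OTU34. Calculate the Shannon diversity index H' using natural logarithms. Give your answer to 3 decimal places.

Total N = 12+12+8+104+5+1 = 142, so the proportions are 0.084507, 0.084507, 0.056338, 0.732394, 0.035211, 0.007042 (working shown to 6 dp, full precision carried).
Each pᵢ ln pᵢ term: 0.084507×(-2.470920)=-0.208810, 0.084507×(-2.470920)=-0.208810, 0.056338×(-2.876386)=-0.162050, 0.732394×(-0.311436)=-0.228094, 0.035211×(-3.346389)=-0.117831, 0.007042×(-4.955827)=-0.034900.
Sum = -0.960495, so H' = 0.960.

0.960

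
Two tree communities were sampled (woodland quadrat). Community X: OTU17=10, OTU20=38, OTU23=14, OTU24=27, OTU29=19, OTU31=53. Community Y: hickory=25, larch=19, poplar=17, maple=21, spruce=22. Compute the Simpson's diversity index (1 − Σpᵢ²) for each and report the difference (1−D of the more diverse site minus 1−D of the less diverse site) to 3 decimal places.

0.014

Community X: N=161, proportions 0.0621118, 0.23602484, 0.08695652, 0.16770186, 0.11801242, 0.32919255, giving 1−D = 0.78245438 (working shown to 8 dp, full precision carried).
Community Y: N=104, proportions 0.24038462, 0.18269231, 0.16346154, 0.20192308, 0.21153846, giving 1−D = 0.79659763.
Difference = |0.78245438 − 0.79659763| = 0.01414325, i.e. 0.014 to 3 decimal places.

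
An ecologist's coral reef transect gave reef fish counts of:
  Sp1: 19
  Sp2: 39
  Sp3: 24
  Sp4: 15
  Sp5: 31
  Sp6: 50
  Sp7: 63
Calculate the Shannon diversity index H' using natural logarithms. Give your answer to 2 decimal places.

Total N = 19+39+24+15+31+50+63 = 241, so the proportions are 0.0788, 0.1618, 0.0996, 0.0622, 0.1286, 0.2075, 0.2614 (working shown to 4 dp, full precision carried).
Each pᵢ ln pᵢ term: 0.0788×(-2.5404)=-0.2003, 0.1618×(-1.8212)=-0.2947, 0.0996×(-2.3067)=-0.2297, 0.0622×(-2.7767)=-0.1728, 0.1286×(-2.0508)=-0.2638, 0.2075×(-1.5728)=-0.3263, 0.2614×(-1.3417)=-0.3507.
Sum = -1.8384, so H' = 1.84.

1.84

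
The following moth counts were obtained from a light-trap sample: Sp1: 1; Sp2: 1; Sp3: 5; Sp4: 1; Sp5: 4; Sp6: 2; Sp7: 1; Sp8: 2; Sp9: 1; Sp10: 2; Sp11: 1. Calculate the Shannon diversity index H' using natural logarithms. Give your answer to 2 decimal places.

Total N = 1+1+5+1+4+2+1+2+1+2+1 = 21, so the proportions are 0.0476, 0.0476, 0.2381, 0.0476, 0.1905, 0.0952, 0.0476, 0.0952, 0.0476, 0.0952, 0.0476 (working shown to 4 dp, full precision carried).
Each pᵢ ln pᵢ term: 0.0476×(-3.0445)=-0.1450, 0.0476×(-3.0445)=-0.1450, 0.2381×(-1.4351)=-0.3417, 0.0476×(-3.0445)=-0.1450, 0.1905×(-1.6582)=-0.3159, 0.0952×(-2.3514)=-0.2239, 0.0476×(-3.0445)=-0.1450, 0.0952×(-2.3514)=-0.2239, 0.0476×(-3.0445)=-0.1450, 0.0952×(-2.3514)=-0.2239, 0.0476×(-3.0445)=-0.1450.
Sum = -2.1992, so H' = 2.20.

2.20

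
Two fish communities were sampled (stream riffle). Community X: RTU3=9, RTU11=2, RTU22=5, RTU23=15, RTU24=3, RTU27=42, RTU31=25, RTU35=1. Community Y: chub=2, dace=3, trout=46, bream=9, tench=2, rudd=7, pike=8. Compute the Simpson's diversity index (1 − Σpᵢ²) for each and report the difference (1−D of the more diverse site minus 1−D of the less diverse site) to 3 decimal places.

Community X: N=102, proportions 0.088235, 0.019608, 0.04902, 0.147059, 0.029412, 0.411765, 0.245098, 0.009804, giving 1−D = 0.737216 (working shown to 6 dp, full precision carried).
Community Y: N=77, proportions 0.025974, 0.038961, 0.597403, 0.116883, 0.025974, 0.090909, 0.103896, giving 1−D = 0.607522.
Difference = |0.737216 − 0.607522| = 0.129694, i.e. 0.130 to 3 decimal places.

0.130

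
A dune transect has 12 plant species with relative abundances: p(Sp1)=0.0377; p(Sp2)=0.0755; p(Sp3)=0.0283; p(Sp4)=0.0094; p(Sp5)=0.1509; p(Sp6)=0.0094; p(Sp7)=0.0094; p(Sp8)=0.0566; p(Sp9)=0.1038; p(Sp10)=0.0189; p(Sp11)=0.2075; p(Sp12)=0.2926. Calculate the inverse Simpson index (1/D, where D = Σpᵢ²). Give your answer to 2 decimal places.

D = 0.0377² + 0.0755² + 0.0283² + 0.0094² + 0.1509² + 0.0094² + 0.0094² + 0.0566² + 0.1038² + 0.0189² + 0.2075² + 0.2926² = 0.001421 + 0.005700 + 0.000801 + 0.000088 + 0.022771 + 0.000088 + 0.000088 + 0.003204 + 0.010774 + 0.000357 + 0.043056 + 0.085615 = 0.173965 (working shown to 6 dp, full precision carried).
So 1/D = 5.7483, i.e. 5.75 to 2 decimal places.

5.75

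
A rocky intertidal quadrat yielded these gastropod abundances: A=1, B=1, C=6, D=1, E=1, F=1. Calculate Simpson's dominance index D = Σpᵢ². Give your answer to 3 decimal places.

Total N = 1+1+6+1+1+1 = 11, so the proportions are 0.09091, 0.09091, 0.54545, 0.09091, 0.09091, 0.09091 (working shown to 5 dp, full precision carried).
D = 0.09091² + 0.09091² + 0.54545² + 0.09091² + 0.09091² + 0.09091² = 0.00826 + 0.00826 + 0.29752 + 0.00826 + 0.00826 + 0.00826 = 0.33884.
To 3 decimal places, D = 0.339.

0.339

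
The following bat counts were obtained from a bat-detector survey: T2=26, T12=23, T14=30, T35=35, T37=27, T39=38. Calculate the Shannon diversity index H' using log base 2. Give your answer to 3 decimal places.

Total N = 26+23+30+35+27+38 = 179, so the proportions are 0.14525, 0.12849, 0.1676, 0.19553, 0.15084, 0.21229 (working shown to 5 dp, full precision carried).
Each pᵢ log₂ pᵢ term: 0.14525×(-2.78338)=-0.40429, 0.12849×(-2.96025)=-0.38037, 0.1676×(-2.57693)=-0.43189, 0.19553×(-2.35453)=-0.46038, 0.15084×(-2.72893)=-0.41163, 0.21229×(-2.23589)=-0.47466.
Sum = -2.56321, so H' = 2.563.

2.563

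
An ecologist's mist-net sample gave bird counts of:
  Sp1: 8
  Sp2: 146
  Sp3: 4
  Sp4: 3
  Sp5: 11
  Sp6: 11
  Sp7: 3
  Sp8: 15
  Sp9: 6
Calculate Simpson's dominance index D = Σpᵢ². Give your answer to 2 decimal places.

Total N = 8+146+4+3+11+11+3+15+6 = 207, so the proportions are 0.0386, 0.7053, 0.0193, 0.0145, 0.0531, 0.0531, 0.0145, 0.0725, 0.029 (working shown to 4 dp, full precision carried).
D = 0.0386² + 0.7053² + 0.0193² + 0.0145² + 0.0531² + 0.0531² + 0.0145² + 0.0725² + 0.029² = 0.0015 + 0.4975 + 0.0004 + 0.0002 + 0.0028 + 0.0028 + 0.0002 + 0.0053 + 0.0008 = 0.5115.
To 2 decimal places, D = 0.51.

0.51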